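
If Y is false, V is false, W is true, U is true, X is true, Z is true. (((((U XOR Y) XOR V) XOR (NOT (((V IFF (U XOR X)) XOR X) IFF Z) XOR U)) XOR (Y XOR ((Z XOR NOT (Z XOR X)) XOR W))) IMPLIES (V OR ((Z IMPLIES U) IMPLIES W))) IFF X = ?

U XOR Y = T XOR F = T
(U XOR Y) XOR V = T XOR F = T
U XOR X = T XOR T = F
V IFF (U XOR X) = F IFF F = T
(V IFF (U XOR X)) XOR X = T XOR T = F
((V IFF (U XOR X)) XOR X) IFF Z = F IFF T = F
NOT (((V IFF (U XOR X)) XOR X) IFF Z) = NOT F = T
NOT (((V IFF (U XOR X)) XOR X) IFF Z) XOR U = T XOR T = F
((U XOR Y) XOR V) XOR (NOT (((V IFF (U XOR X)) XOR X) IFF Z) XOR U) = T XOR F = T
Z XOR X = T XOR T = F
NOT (Z XOR X) = NOT F = T
Z XOR NOT (Z XOR X) = T XOR T = F
(Z XOR NOT (Z XOR X)) XOR W = F XOR T = T
Y XOR ((Z XOR NOT (Z XOR X)) XOR W) = F XOR T = T
(((U XOR Y) XOR V) XOR (NOT (((V IFF (U XOR X)) XOR X) IFF Z) XOR U)) XOR (Y XOR ((Z XOR NOT (Z XOR X)) XOR W)) = T XOR T = F
Z IMPLIES U = T IMPLIES T = T
(Z IMPLIES U) IMPLIES W = T IMPLIES T = T
V OR ((Z IMPLIES U) IMPLIES W) = F OR T = T
((((U XOR Y) XOR V) XOR (NOT (((V IFF (U XOR X)) XOR X) IFF Z) XOR U)) XOR (Y XOR ((Z XOR NOT (Z XOR X)) XOR W))) IMPLIES (V OR ((Z IMPLIES U) IMPLIES W)) = F IMPLIES T = T
(((((U XOR Y) XOR V) XOR (NOT (((V IFF (U XOR X)) XOR X) IFF Z) XOR U)) XOR (Y XOR ((Z XOR NOT (Z XOR X)) XOR W))) IMPLIES (V OR ((Z IMPLIES U) IMPLIES W))) IFF X = T IFF T = T

T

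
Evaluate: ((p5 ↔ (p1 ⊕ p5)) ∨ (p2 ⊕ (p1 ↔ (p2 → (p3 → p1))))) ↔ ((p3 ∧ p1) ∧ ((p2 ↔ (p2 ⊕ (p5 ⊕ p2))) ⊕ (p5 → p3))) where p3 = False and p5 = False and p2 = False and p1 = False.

p1 ⊕ p5 = False ⊕ False = False
p5 ↔ (p1 ⊕ p5) = False ↔ False = True
p3 → p1 = False → False = True
p2 → (p3 → p1) = False → True = True
p1 ↔ (p2 → (p3 → p1)) = False ↔ True = False
p2 ⊕ (p1 ↔ (p2 → (p3 → p1))) = False ⊕ False = False
(p5 ↔ (p1 ⊕ p5)) ∨ (p2 ⊕ (p1 ↔ (p2 → (p3 → p1)))) = True ∨ False = True
p3 ∧ p1 = False ∧ False = False
p5 ⊕ p2 = False ⊕ False = False
p2 ⊕ (p5 ⊕ p2) = False ⊕ False = False
p2 ↔ (p2 ⊕ (p5 ⊕ p2)) = False ↔ False = True
p5 → p3 = False → False = True
(p2 ↔ (p2 ⊕ (p5 ⊕ p2))) ⊕ (p5 → p3) = True ⊕ True = False
(p3 ∧ p1) ∧ ((p2 ↔ (p2 ⊕ (p5 ⊕ p2))) ⊕ (p5 → p3)) = False ∧ False = False
((p5 ↔ (p1 ⊕ p5)) ∨ (p2 ⊕ (p1 ↔ (p2 → (p3 → p1))))) ↔ ((p3 ∧ p1) ∧ ((p2 ↔ (p2 ⊕ (p5 ⊕ p2))) ⊕ (p5 → p3))) = True ↔ False = False

False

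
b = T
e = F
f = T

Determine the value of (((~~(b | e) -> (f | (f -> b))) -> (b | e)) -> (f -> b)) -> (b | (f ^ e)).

T

Substituting b=T, e=F, f=T:
b | e = T | F = T
~(b | e) = ~T = F
~~(b | e) = ~F = T
f -> b = T -> T = T
f | (f -> b) = T | T = T
~~(b | e) -> (f | (f -> b)) = T -> T = T
b | e = T | F = T
(~~(b | e) -> (f | (f -> b))) -> (b | e) = T -> T = T
f -> b = T -> T = T
((~~(b | e) -> (f | (f -> b))) -> (b | e)) -> (f -> b) = T -> T = T
f ^ e = T ^ F = T
b | (f ^ e) = T | T = T
(((~~(b | e) -> (f | (f -> b))) -> (b | e)) -> (f -> b)) -> (b | (f ^ e)) = T -> T = T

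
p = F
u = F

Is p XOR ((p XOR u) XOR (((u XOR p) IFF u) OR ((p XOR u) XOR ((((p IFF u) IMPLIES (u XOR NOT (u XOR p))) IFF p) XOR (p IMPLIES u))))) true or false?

T

p XOR u = F XOR F = F
u XOR p = F XOR F = F
(u XOR p) IFF u = F IFF F = T
p XOR u = F XOR F = F
p IFF u = F IFF F = T
u XOR p = F XOR F = F
NOT (u XOR p) = NOT F = T
u XOR NOT (u XOR p) = F XOR T = T
(p IFF u) IMPLIES (u XOR NOT (u XOR p)) = T IMPLIES T = T
((p IFF u) IMPLIES (u XOR NOT (u XOR p))) IFF p = T IFF F = F
p IMPLIES u = F IMPLIES F = T
(((p IFF u) IMPLIES (u XOR NOT (u XOR p))) IFF p) XOR (p IMPLIES u) = F XOR T = T
(p XOR u) XOR ((((p IFF u) IMPLIES (u XOR NOT (u XOR p))) IFF p) XOR (p IMPLIES u)) = F XOR T = T
((u XOR p) IFF u) OR ((p XOR u) XOR ((((p IFF u) IMPLIES (u XOR NOT (u XOR p))) IFF p) XOR (p IMPLIES u))) = T OR T = T
(p XOR u) XOR (((u XOR p) IFF u) OR ((p XOR u) XOR ((((p IFF u) IMPLIES (u XOR NOT (u XOR p))) IFF p) XOR (p IMPLIES u)))) = F XOR T = T
p XOR ((p XOR u) XOR (((u XOR p) IFF u) OR ((p XOR u) XOR ((((p IFF u) IMPLIES (u XOR NOT (u XOR p))) IFF p) XOR (p IMPLIES u))))) = F XOR T = T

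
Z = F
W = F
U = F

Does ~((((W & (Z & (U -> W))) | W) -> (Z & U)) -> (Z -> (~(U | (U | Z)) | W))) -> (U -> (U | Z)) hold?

T

U -> W = F -> F = T
Z & (U -> W) = F & T = F
W & (Z & (U -> W)) = F & F = F
(W & (Z & (U -> W))) | W = F | F = F
Z & U = F & F = F
((W & (Z & (U -> W))) | W) -> (Z & U) = F -> F = T
U | Z = F | F = F
U | (U | Z) = F | F = F
~(U | (U | Z)) = ~F = T
~(U | (U | Z)) | W = T | F = T
Z -> (~(U | (U | Z)) | W) = F -> T = T
(((W & (Z & (U -> W))) | W) -> (Z & U)) -> (Z -> (~(U | (U | Z)) | W)) = T -> T = T
~((((W & (Z & (U -> W))) | W) -> (Z & U)) -> (Z -> (~(U | (U | Z)) | W))) = ~T = F
U | Z = F | F = F
U -> (U | Z) = F -> F = T
~((((W & (Z & (U -> W))) | W) -> (Z & U)) -> (Z -> (~(U | (U | Z)) | W))) -> (U -> (U | Z)) = F -> T = T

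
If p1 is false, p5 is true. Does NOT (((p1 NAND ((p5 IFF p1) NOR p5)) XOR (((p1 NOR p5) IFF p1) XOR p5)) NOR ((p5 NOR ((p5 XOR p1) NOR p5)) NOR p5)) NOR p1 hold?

F

Substituting p1=F, p5=T:
p5 IFF p1 = T IFF F = F
(p5 IFF p1) NOR p5 = F NOR T = F
p1 NAND ((p5 IFF p1) NOR p5) = F NAND F = T
p1 NOR p5 = F NOR T = F
(p1 NOR p5) IFF p1 = F IFF F = T
((p1 NOR p5) IFF p1) XOR p5 = T XOR T = F
(p1 NAND ((p5 IFF p1) NOR p5)) XOR (((p1 NOR p5) IFF p1) XOR p5) = T XOR F = T
p5 XOR p1 = T XOR F = T
(p5 XOR p1) NOR p5 = T NOR T = F
p5 NOR ((p5 XOR p1) NOR p5) = T NOR F = F
(p5 NOR ((p5 XOR p1) NOR p5)) NOR p5 = F NOR T = F
((p1 NAND ((p5 IFF p1) NOR p5)) XOR (((p1 NOR p5) IFF p1) XOR p5)) NOR ((p5 NOR ((p5 XOR p1) NOR p5)) NOR p5) = T NOR F = F
NOT (((p1 NAND ((p5 IFF p1) NOR p5)) XOR (((p1 NOR p5) IFF p1) XOR p5)) NOR ((p5 NOR ((p5 XOR p1) NOR p5)) NOR p5)) = NOT F = T
NOT (((p1 NAND ((p5 IFF p1) NOR p5)) XOR (((p1 NOR p5) IFF p1) XOR p5)) NOR ((p5 NOR ((p5 XOR p1) NOR p5)) NOR p5)) NOR p1 = T NOR F = F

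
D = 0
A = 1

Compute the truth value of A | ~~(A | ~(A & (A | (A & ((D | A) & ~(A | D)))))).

D | A = 0 | 1 = 1
A | D = 1 | 0 = 1
~(A | D) = ~1 = 0
(D | A) & ~(A | D) = 1 & 0 = 0
A & ((D | A) & ~(A | D)) = 1 & 0 = 0
A | (A & ((D | A) & ~(A | D))) = 1 | 0 = 1
A & (A | (A & ((D | A) & ~(A | D)))) = 1 & 1 = 1
~(A & (A | (A & ((D | A) & ~(A | D))))) = ~1 = 0
A | ~(A & (A | (A & ((D | A) & ~(A | D))))) = 1 | 0 = 1
~(A | ~(A & (A | (A & ((D | A) & ~(A | D)))))) = ~1 = 0
~~(A | ~(A & (A | (A & ((D | A) & ~(A | D)))))) = ~0 = 1
A | ~~(A | ~(A & (A | (A & ((D | A) & ~(A | D)))))) = 1 | 1 = 1

1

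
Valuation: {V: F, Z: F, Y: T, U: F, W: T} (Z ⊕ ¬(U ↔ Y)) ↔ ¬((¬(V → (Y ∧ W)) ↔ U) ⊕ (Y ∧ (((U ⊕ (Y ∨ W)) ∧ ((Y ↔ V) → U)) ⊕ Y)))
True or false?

F

U ↔ Y = F ↔ T = F
¬(U ↔ Y) = ¬F = T
Z ⊕ ¬(U ↔ Y) = F ⊕ T = T
Y ∧ W = T ∧ T = T
V → (Y ∧ W) = F → T = T
¬(V → (Y ∧ W)) = ¬T = F
¬(V → (Y ∧ W)) ↔ U = F ↔ F = T
Y ∨ W = T ∨ T = T
U ⊕ (Y ∨ W) = F ⊕ T = T
Y ↔ V = T ↔ F = F
(Y ↔ V) → U = F → F = T
(U ⊕ (Y ∨ W)) ∧ ((Y ↔ V) → U) = T ∧ T = T
((U ⊕ (Y ∨ W)) ∧ ((Y ↔ V) → U)) ⊕ Y = T ⊕ T = F
Y ∧ (((U ⊕ (Y ∨ W)) ∧ ((Y ↔ V) → U)) ⊕ Y) = T ∧ F = F
(¬(V → (Y ∧ W)) ↔ U) ⊕ (Y ∧ (((U ⊕ (Y ∨ W)) ∧ ((Y ↔ V) → U)) ⊕ Y)) = T ⊕ F = T
¬((¬(V → (Y ∧ W)) ↔ U) ⊕ (Y ∧ (((U ⊕ (Y ∨ W)) ∧ ((Y ↔ V) → U)) ⊕ Y))) = ¬T = F
(Z ⊕ ¬(U ↔ Y)) ↔ ¬((¬(V → (Y ∧ W)) ↔ U) ⊕ (Y ∧ (((U ⊕ (Y ∨ W)) ∧ ((Y ↔ V) → U)) ⊕ Y))) = T ↔ F = F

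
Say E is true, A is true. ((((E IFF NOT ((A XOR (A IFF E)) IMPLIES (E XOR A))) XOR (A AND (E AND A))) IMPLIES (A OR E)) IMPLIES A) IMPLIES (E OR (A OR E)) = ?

A IFF E = true IFF true = true
A XOR (A IFF E) = true XOR true = false
E XOR A = true XOR true = false
(A XOR (A IFF E)) IMPLIES (E XOR A) = false IMPLIES false = true
NOT ((A XOR (A IFF E)) IMPLIES (E XOR A)) = NOT true = false
E IFF NOT ((A XOR (A IFF E)) IMPLIES (E XOR A)) = true IFF false = false
E AND A = true AND true = true
A AND (E AND A) = true AND true = true
(E IFF NOT ((A XOR (A IFF E)) IMPLIES (E XOR A))) XOR (A AND (E AND A)) = false XOR true = true
A OR E = true OR true = true
((E IFF NOT ((A XOR (A IFF E)) IMPLIES (E XOR A))) XOR (A AND (E AND A))) IMPLIES (A OR E) = true IMPLIES true = true
(((E IFF NOT ((A XOR (A IFF E)) IMPLIES (E XOR A))) XOR (A AND (E AND A))) IMPLIES (A OR E)) IMPLIES A = true IMPLIES true = true
A OR E = true OR true = true
E OR (A OR E) = true OR true = true
((((E IFF NOT ((A XOR (A IFF E)) IMPLIES (E XOR A))) XOR (A AND (E AND A))) IMPLIES (A OR E)) IMPLIES A) IMPLIES (E OR (A OR E)) = true IMPLIES true = true

true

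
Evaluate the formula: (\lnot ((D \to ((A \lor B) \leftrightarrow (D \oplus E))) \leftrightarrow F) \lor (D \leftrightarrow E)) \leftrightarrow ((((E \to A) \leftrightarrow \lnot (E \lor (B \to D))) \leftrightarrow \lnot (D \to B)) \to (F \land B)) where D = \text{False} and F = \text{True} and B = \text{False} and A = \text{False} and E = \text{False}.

A \lor B = \text{False} \lor \text{False} = \text{False}
D \oplus E = \text{False} \oplus \text{False} = \text{False}
(A \lor B) \leftrightarrow (D \oplus E) = \text{False} \leftrightarrow \text{False} = \text{True}
D \to ((A \lor B) \leftrightarrow (D \oplus E)) = \text{False} \to \text{True} = \text{True}
(D \to ((A \lor B) \leftrightarrow (D \oplus E))) \leftrightarrow F = \text{True} \leftrightarrow \text{True} = \text{True}
\lnot ((D \to ((A \lor B) \leftrightarrow (D \oplus E))) \leftrightarrow F) = \lnot \text{True} = \text{False}
D \leftrightarrow E = \text{False} \leftrightarrow \text{False} = \text{True}
\lnot ((D \to ((A \lor B) \leftrightarrow (D \oplus E))) \leftrightarrow F) \lor (D \leftrightarrow E) = \text{False} \lor \text{True} = \text{True}
E \to A = \text{False} \to \text{False} = \text{True}
B \to D = \text{False} \to \text{False} = \text{True}
E \lor (B \to D) = \text{False} \lor \text{True} = \text{True}
\lnot (E \lor (B \to D)) = \lnot \text{True} = \text{False}
(E \to A) \leftrightarrow \lnot (E \lor (B \to D)) = \text{True} \leftrightarrow \text{False} = \text{False}
D \to B = \text{False} \to \text{False} = \text{True}
\lnot (D \to B) = \lnot \text{True} = \text{False}
((E \to A) \leftrightarrow \lnot (E \lor (B \to D))) \leftrightarrow \lnot (D \to B) = \text{False} \leftrightarrow \text{False} = \text{True}
F \land B = \text{True} \land \text{False} = \text{False}
(((E \to A) \leftrightarrow \lnot (E \lor (B \to D))) \leftrightarrow \lnot (D \to B)) \to (F \land B) = \text{True} \to \text{False} = \text{False}
(\lnot ((D \to ((A \lor B) \leftrightarrow (D \oplus E))) \leftrightarrow F) \lor (D \leftrightarrow E)) \leftrightarrow ((((E \to A) \leftrightarrow \lnot (E \lor (B \to D))) \leftrightarrow \lnot (D \to B)) \to (F \land B)) = \text{True} \leftrightarrow \text{False} = \text{False}

\text{False}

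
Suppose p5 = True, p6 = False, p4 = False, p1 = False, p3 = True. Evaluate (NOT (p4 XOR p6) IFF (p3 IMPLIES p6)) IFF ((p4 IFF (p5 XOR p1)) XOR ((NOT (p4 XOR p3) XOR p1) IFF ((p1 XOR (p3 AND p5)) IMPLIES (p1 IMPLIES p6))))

True

Substituting p5=True, p6=False, p4=False, p1=False, p3=True:
p4 XOR p6 = False XOR False = False
NOT (p4 XOR p6) = NOT False = True
p3 IMPLIES p6 = True IMPLIES False = False
NOT (p4 XOR p6) IFF (p3 IMPLIES p6) = True IFF False = False
p5 XOR p1 = True XOR False = True
p4 IFF (p5 XOR p1) = False IFF True = False
p4 XOR p3 = False XOR True = True
NOT (p4 XOR p3) = NOT True = False
NOT (p4 XOR p3) XOR p1 = False XOR False = False
p3 AND p5 = True AND True = True
p1 XOR (p3 AND p5) = False XOR True = True
p1 IMPLIES p6 = False IMPLIES False = True
(p1 XOR (p3 AND p5)) IMPLIES (p1 IMPLIES p6) = True IMPLIES True = True
(NOT (p4 XOR p3) XOR p1) IFF ((p1 XOR (p3 AND p5)) IMPLIES (p1 IMPLIES p6)) = False IFF True = False
(p4 IFF (p5 XOR p1)) XOR ((NOT (p4 XOR p3) XOR p1) IFF ((p1 XOR (p3 AND p5)) IMPLIES (p1 IMPLIES p6))) = False XOR False = False
(NOT (p4 XOR p6) IFF (p3 IMPLIES p6)) IFF ((p4 IFF (p5 XOR p1)) XOR ((NOT (p4 XOR p3) XOR p1) IFF ((p1 XOR (p3 AND p5)) IMPLIES (p1 IMPLIES p6)))) = False IFF False = True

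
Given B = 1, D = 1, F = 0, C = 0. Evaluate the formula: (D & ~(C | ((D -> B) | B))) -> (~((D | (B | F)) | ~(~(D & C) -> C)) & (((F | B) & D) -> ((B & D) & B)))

1

D -> B = 1 -> 1 = 1
(D -> B) | B = 1 | 1 = 1
C | ((D -> B) | B) = 0 | 1 = 1
~(C | ((D -> B) | B)) = ~1 = 0
D & ~(C | ((D -> B) | B)) = 1 & 0 = 0
B | F = 1 | 0 = 1
D | (B | F) = 1 | 1 = 1
D & C = 1 & 0 = 0
~(D & C) = ~0 = 1
~(D & C) -> C = 1 -> 0 = 0
~(~(D & C) -> C) = ~0 = 1
(D | (B | F)) | ~(~(D & C) -> C) = 1 | 1 = 1
~((D | (B | F)) | ~(~(D & C) -> C)) = ~1 = 0
F | B = 0 | 1 = 1
(F | B) & D = 1 & 1 = 1
B & D = 1 & 1 = 1
(B & D) & B = 1 & 1 = 1
((F | B) & D) -> ((B & D) & B) = 1 -> 1 = 1
~((D | (B | F)) | ~(~(D & C) -> C)) & (((F | B) & D) -> ((B & D) & B)) = 0 & 1 = 0
(D & ~(C | ((D -> B) | B))) -> (~((D | (B | F)) | ~(~(D & C) -> C)) & (((F | B) & D) -> ((B & D) & B))) = 0 -> 0 = 1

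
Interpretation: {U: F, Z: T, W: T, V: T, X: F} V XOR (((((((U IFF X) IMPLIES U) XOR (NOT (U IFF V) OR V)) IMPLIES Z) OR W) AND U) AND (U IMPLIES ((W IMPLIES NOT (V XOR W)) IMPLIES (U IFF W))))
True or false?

U IFF X = F IFF F = T
(U IFF X) IMPLIES U = T IMPLIES F = F
U IFF V = F IFF T = F
NOT (U IFF V) = NOT F = T
NOT (U IFF V) OR V = T OR T = T
((U IFF X) IMPLIES U) XOR (NOT (U IFF V) OR V) = F XOR T = T
(((U IFF X) IMPLIES U) XOR (NOT (U IFF V) OR V)) IMPLIES Z = T IMPLIES T = T
((((U IFF X) IMPLIES U) XOR (NOT (U IFF V) OR V)) IMPLIES Z) OR W = T OR T = T
(((((U IFF X) IMPLIES U) XOR (NOT (U IFF V) OR V)) IMPLIES Z) OR W) AND U = T AND F = F
V XOR W = T XOR T = F
NOT (V XOR W) = NOT F = T
W IMPLIES NOT (V XOR W) = T IMPLIES T = T
U IFF W = F IFF T = F
(W IMPLIES NOT (V XOR W)) IMPLIES (U IFF W) = T IMPLIES F = F
U IMPLIES ((W IMPLIES NOT (V XOR W)) IMPLIES (U IFF W)) = F IMPLIES F = T
((((((U IFF X) IMPLIES U) XOR (NOT (U IFF V) OR V)) IMPLIES Z) OR W) AND U) AND (U IMPLIES ((W IMPLIES NOT (V XOR W)) IMPLIES (U IFF W))) = F AND T = F
V XOR (((((((U IFF X) IMPLIES U) XOR (NOT (U IFF V) OR V)) IMPLIES Z) OR W) AND U) AND (U IMPLIES ((W IMPLIES NOT (V XOR W)) IMPLIES (U IFF W)))) = T XOR F = T

T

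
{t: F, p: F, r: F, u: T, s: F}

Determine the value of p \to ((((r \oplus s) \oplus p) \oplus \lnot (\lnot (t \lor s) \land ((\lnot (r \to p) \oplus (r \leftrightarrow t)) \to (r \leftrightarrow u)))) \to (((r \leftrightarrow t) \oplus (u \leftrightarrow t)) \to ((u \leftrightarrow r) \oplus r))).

Substituting t=F, p=F, r=F, u=T, s=F:
r \oplus s = F \oplus F = F
(r \oplus s) \oplus p = F \oplus F = F
t \lor s = F \lor F = F
\lnot (t \lor s) = \lnot F = T
r \to p = F \to F = T
\lnot (r \to p) = \lnot T = F
r \leftrightarrow t = F \leftrightarrow F = T
\lnot (r \to p) \oplus (r \leftrightarrow t) = F \oplus T = T
r \leftrightarrow u = F \leftrightarrow T = F
(\lnot (r \to p) \oplus (r \leftrightarrow t)) \to (r \leftrightarrow u) = T \to F = F
\lnot (t \lor s) \land ((\lnot (r \to p) \oplus (r \leftrightarrow t)) \to (r \leftrightarrow u)) = T \land F = F
\lnot (\lnot (t \lor s) \land ((\lnot (r \to p) \oplus (r \leftrightarrow t)) \to (r \leftrightarrow u))) = \lnot F = T
((r \oplus s) \oplus p) \oplus \lnot (\lnot (t \lor s) \land ((\lnot (r \to p) \oplus (r \leftrightarrow t)) \to (r \leftrightarrow u))) = F \oplus T = T
r \leftrightarrow t = F \leftrightarrow F = T
u \leftrightarrow t = T \leftrightarrow F = F
(r \leftrightarrow t) \oplus (u \leftrightarrow t) = T \oplus F = T
u \leftrightarrow r = T \leftrightarrow F = F
(u \leftrightarrow r) \oplus r = F \oplus F = F
((r \leftrightarrow t) \oplus (u \leftrightarrow t)) \to ((u \leftrightarrow r) \oplus r) = T \to F = F
(((r \oplus s) \oplus p) \oplus \lnot (\lnot (t \lor s) \land ((\lnot (r \to p) \oplus (r \leftrightarrow t)) \to (r \leftrightarrow u)))) \to (((r \leftrightarrow t) \oplus (u \leftrightarrow t)) \to ((u \leftrightarrow r) \oplus r)) = T \to F = F
p \to ((((r \oplus s) \oplus p) \oplus \lnot (\lnot (t \lor s) \land ((\lnot (r \to p) \oplus (r \leftrightarrow t)) \to (r \leftrightarrow u)))) \to (((r \leftrightarrow t) \oplus (u \leftrightarrow t)) \to ((u \leftrightarrow r) \oplus r))) = F \to F = T

T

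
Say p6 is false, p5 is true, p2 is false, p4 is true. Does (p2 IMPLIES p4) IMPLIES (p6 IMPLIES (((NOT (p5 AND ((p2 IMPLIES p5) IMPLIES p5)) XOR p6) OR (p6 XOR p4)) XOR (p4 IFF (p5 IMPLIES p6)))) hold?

T

p2 IMPLIES p4 = F IMPLIES T = T
p2 IMPLIES p5 = F IMPLIES T = T
(p2 IMPLIES p5) IMPLIES p5 = T IMPLIES T = T
p5 AND ((p2 IMPLIES p5) IMPLIES p5) = T AND T = T
NOT (p5 AND ((p2 IMPLIES p5) IMPLIES p5)) = NOT T = F
NOT (p5 AND ((p2 IMPLIES p5) IMPLIES p5)) XOR p6 = F XOR F = F
p6 XOR p4 = F XOR T = T
(NOT (p5 AND ((p2 IMPLIES p5) IMPLIES p5)) XOR p6) OR (p6 XOR p4) = F OR T = T
p5 IMPLIES p6 = T IMPLIES F = F
p4 IFF (p5 IMPLIES p6) = T IFF F = F
((NOT (p5 AND ((p2 IMPLIES p5) IMPLIES p5)) XOR p6) OR (p6 XOR p4)) XOR (p4 IFF (p5 IMPLIES p6)) = T XOR F = T
p6 IMPLIES (((NOT (p5 AND ((p2 IMPLIES p5) IMPLIES p5)) XOR p6) OR (p6 XOR p4)) XOR (p4 IFF (p5 IMPLIES p6))) = F IMPLIES T = T
(p2 IMPLIES p4) IMPLIES (p6 IMPLIES (((NOT (p5 AND ((p2 IMPLIES p5) IMPLIES p5)) XOR p6) OR (p6 XOR p4)) XOR (p4 IFF (p5 IMPLIES p6)))) = T IMPLIES T = T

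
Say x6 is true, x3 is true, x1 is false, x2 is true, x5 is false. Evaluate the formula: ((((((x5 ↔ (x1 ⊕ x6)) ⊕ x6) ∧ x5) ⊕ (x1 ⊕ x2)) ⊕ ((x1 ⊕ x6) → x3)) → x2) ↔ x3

T

x1 ⊕ x6 = F ⊕ T = T
x5 ↔ (x1 ⊕ x6) = F ↔ T = F
(x5 ↔ (x1 ⊕ x6)) ⊕ x6 = F ⊕ T = T
((x5 ↔ (x1 ⊕ x6)) ⊕ x6) ∧ x5 = T ∧ F = F
x1 ⊕ x2 = F ⊕ T = T
(((x5 ↔ (x1 ⊕ x6)) ⊕ x6) ∧ x5) ⊕ (x1 ⊕ x2) = F ⊕ T = T
x1 ⊕ x6 = F ⊕ T = T
(x1 ⊕ x6) → x3 = T → T = T
((((x5 ↔ (x1 ⊕ x6)) ⊕ x6) ∧ x5) ⊕ (x1 ⊕ x2)) ⊕ ((x1 ⊕ x6) → x3) = T ⊕ T = F
(((((x5 ↔ (x1 ⊕ x6)) ⊕ x6) ∧ x5) ⊕ (x1 ⊕ x2)) ⊕ ((x1 ⊕ x6) → x3)) → x2 = F → T = T
((((((x5 ↔ (x1 ⊕ x6)) ⊕ x6) ∧ x5) ⊕ (x1 ⊕ x2)) ⊕ ((x1 ⊕ x6) → x3)) → x2) ↔ x3 = T ↔ T = T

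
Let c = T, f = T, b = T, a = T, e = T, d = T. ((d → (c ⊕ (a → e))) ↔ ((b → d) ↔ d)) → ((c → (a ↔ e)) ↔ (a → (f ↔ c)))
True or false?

a → e = T → T = T
c ⊕ (a → e) = T ⊕ T = F
d → (c ⊕ (a → e)) = T → F = F
b → d = T → T = T
(b → d) ↔ d = T ↔ T = T
(d → (c ⊕ (a → e))) ↔ ((b → d) ↔ d) = F ↔ T = F
a ↔ e = T ↔ T = T
c → (a ↔ e) = T → T = T
f ↔ c = T ↔ T = T
a → (f ↔ c) = T → T = T
(c → (a ↔ e)) ↔ (a → (f ↔ c)) = T ↔ T = T
((d → (c ⊕ (a → e))) ↔ ((b → d) ↔ d)) → ((c → (a ↔ e)) ↔ (a → (f ↔ c))) = F → T = T

T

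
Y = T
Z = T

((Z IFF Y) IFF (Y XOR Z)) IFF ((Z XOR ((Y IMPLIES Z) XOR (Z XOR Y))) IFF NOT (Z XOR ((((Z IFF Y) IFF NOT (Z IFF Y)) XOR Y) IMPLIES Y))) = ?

Z IFF Y = T IFF T = T
Y XOR Z = T XOR T = F
(Z IFF Y) IFF (Y XOR Z) = T IFF F = F
Y IMPLIES Z = T IMPLIES T = T
Z XOR Y = T XOR T = F
(Y IMPLIES Z) XOR (Z XOR Y) = T XOR F = T
Z XOR ((Y IMPLIES Z) XOR (Z XOR Y)) = T XOR T = F
Z IFF Y = T IFF T = T
Z IFF Y = T IFF T = T
NOT (Z IFF Y) = NOT T = F
(Z IFF Y) IFF NOT (Z IFF Y) = T IFF F = F
((Z IFF Y) IFF NOT (Z IFF Y)) XOR Y = F XOR T = T
(((Z IFF Y) IFF NOT (Z IFF Y)) XOR Y) IMPLIES Y = T IMPLIES T = T
Z XOR ((((Z IFF Y) IFF NOT (Z IFF Y)) XOR Y) IMPLIES Y) = T XOR T = F
NOT (Z XOR ((((Z IFF Y) IFF NOT (Z IFF Y)) XOR Y) IMPLIES Y)) = NOT F = T
(Z XOR ((Y IMPLIES Z) XOR (Z XOR Y))) IFF NOT (Z XOR ((((Z IFF Y) IFF NOT (Z IFF Y)) XOR Y) IMPLIES Y)) = F IFF T = F
((Z IFF Y) IFF (Y XOR Z)) IFF ((Z XOR ((Y IMPLIES Z) XOR (Z XOR Y))) IFF NOT (Z XOR ((((Z IFF Y) IFF NOT (Z IFF Y)) XOR Y) IMPLIES Y))) = F IFF F = T

T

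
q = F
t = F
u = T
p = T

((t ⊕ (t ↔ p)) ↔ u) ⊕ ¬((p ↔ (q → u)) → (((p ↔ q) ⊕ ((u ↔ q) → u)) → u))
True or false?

F

t ↔ p = F ↔ T = F
t ⊕ (t ↔ p) = F ⊕ F = F
(t ⊕ (t ↔ p)) ↔ u = F ↔ T = F
q → u = F → T = T
p ↔ (q → u) = T ↔ T = T
p ↔ q = T ↔ F = F
u ↔ q = T ↔ F = F
(u ↔ q) → u = F → T = T
(p ↔ q) ⊕ ((u ↔ q) → u) = F ⊕ T = T
((p ↔ q) ⊕ ((u ↔ q) → u)) → u = T → T = T
(p ↔ (q → u)) → (((p ↔ q) ⊕ ((u ↔ q) → u)) → u) = T → T = T
¬((p ↔ (q → u)) → (((p ↔ q) ⊕ ((u ↔ q) → u)) → u)) = ¬T = F
((t ⊕ (t ↔ p)) ↔ u) ⊕ ¬((p ↔ (q → u)) → (((p ↔ q) ⊕ ((u ↔ q) → u)) → u)) = F ⊕ F = F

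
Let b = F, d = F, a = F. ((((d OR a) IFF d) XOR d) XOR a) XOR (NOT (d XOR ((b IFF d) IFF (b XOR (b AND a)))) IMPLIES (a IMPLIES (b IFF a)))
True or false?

F

Substituting b=F, d=F, a=F:
d OR a = F OR F = F
(d OR a) IFF d = F IFF F = T
((d OR a) IFF d) XOR d = T XOR F = T
(((d OR a) IFF d) XOR d) XOR a = T XOR F = T
b IFF d = F IFF F = T
b AND a = F AND F = F
b XOR (b AND a) = F XOR F = F
(b IFF d) IFF (b XOR (b AND a)) = T IFF F = F
d XOR ((b IFF d) IFF (b XOR (b AND a))) = F XOR F = F
NOT (d XOR ((b IFF d) IFF (b XOR (b AND a)))) = NOT F = T
b IFF a = F IFF F = T
a IMPLIES (b IFF a) = F IMPLIES T = T
NOT (d XOR ((b IFF d) IFF (b XOR (b AND a)))) IMPLIES (a IMPLIES (b IFF a)) = T IMPLIES T = T
((((d OR a) IFF d) XOR d) XOR a) XOR (NOT (d XOR ((b IFF d) IFF (b XOR (b AND a)))) IMPLIES (a IMPLIES (b IFF a))) = T XOR T = F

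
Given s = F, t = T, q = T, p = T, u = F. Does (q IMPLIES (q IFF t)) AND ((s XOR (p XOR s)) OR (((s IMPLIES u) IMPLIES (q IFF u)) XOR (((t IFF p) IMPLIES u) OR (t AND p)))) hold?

q IFF t = T IFF T = T
q IMPLIES (q IFF t) = T IMPLIES T = T
p XOR s = T XOR F = T
s XOR (p XOR s) = F XOR T = T
s IMPLIES u = F IMPLIES F = T
q IFF u = T IFF F = F
(s IMPLIES u) IMPLIES (q IFF u) = T IMPLIES F = F
t IFF p = T IFF T = T
(t IFF p) IMPLIES u = T IMPLIES F = F
t AND p = T AND T = T
((t IFF p) IMPLIES u) OR (t AND p) = F OR T = T
((s IMPLIES u) IMPLIES (q IFF u)) XOR (((t IFF p) IMPLIES u) OR (t AND p)) = F XOR T = T
(s XOR (p XOR s)) OR (((s IMPLIES u) IMPLIES (q IFF u)) XOR (((t IFF p) IMPLIES u) OR (t AND p))) = T OR T = T
(q IMPLIES (q IFF t)) AND ((s XOR (p XOR s)) OR (((s IMPLIES u) IMPLIES (q IFF u)) XOR (((t IFF p) IMPLIES u) OR (t AND p)))) = T AND T = T

T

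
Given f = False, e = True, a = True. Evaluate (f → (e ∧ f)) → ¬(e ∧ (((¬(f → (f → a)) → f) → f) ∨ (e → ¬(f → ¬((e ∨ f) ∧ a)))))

e ∧ f = True ∧ False = False
f → (e ∧ f) = False → False = True
f → a = False → True = True
f → (f → a) = False → True = True
¬(f → (f → a)) = ¬True = False
¬(f → (f → a)) → f = False → False = True
(¬(f → (f → a)) → f) → f = True → False = False
e ∨ f = True ∨ False = True
(e ∨ f) ∧ a = True ∧ True = True
¬((e ∨ f) ∧ a) = ¬True = False
f → ¬((e ∨ f) ∧ a) = False → False = True
¬(f → ¬((e ∨ f) ∧ a)) = ¬True = False
e → ¬(f → ¬((e ∨ f) ∧ a)) = True → False = False
((¬(f → (f → a)) → f) → f) ∨ (e → ¬(f → ¬((e ∨ f) ∧ a))) = False ∨ False = False
e ∧ (((¬(f → (f → a)) → f) → f) ∨ (e → ¬(f → ¬((e ∨ f) ∧ a)))) = True ∧ False = False
¬(e ∧ (((¬(f → (f → a)) → f) → f) ∨ (e → ¬(f → ¬((e ∨ f) ∧ a))))) = ¬False = True
(f → (e ∧ f)) → ¬(e ∧ (((¬(f → (f → a)) → f) → f) ∨ (e → ¬(f → ¬((e ∨ f) ∧ a))))) = True → True = True

True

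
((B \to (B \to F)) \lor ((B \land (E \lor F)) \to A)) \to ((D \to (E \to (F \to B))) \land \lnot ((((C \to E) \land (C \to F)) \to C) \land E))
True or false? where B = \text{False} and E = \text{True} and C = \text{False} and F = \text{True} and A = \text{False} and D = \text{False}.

\text{True}

B \to F = \text{False} \to \text{True} = \text{True}
B \to (B \to F) = \text{False} \to \text{True} = \text{True}
E \lor F = \text{True} \lor \text{True} = \text{True}
B \land (E \lor F) = \text{False} \land \text{True} = \text{False}
(B \land (E \lor F)) \to A = \text{False} \to \text{False} = \text{True}
(B \to (B \to F)) \lor ((B \land (E \lor F)) \to A) = \text{True} \lor \text{True} = \text{True}
F \to B = \text{True} \to \text{False} = \text{False}
E \to (F \to B) = \text{True} \to \text{False} = \text{False}
D \to (E \to (F \to B)) = \text{False} \to \text{False} = \text{True}
C \to E = \text{False} \to \text{True} = \text{True}
C \to F = \text{False} \to \text{True} = \text{True}
(C \to E) \land (C \to F) = \text{True} \land \text{True} = \text{True}
((C \to E) \land (C \to F)) \to C = \text{True} \to \text{False} = \text{False}
(((C \to E) \land (C \to F)) \to C) \land E = \text{False} \land \text{True} = \text{False}
\lnot ((((C \to E) \land (C \to F)) \to C) \land E) = \lnot \text{False} = \text{True}
(D \to (E \to (F \to B))) \land \lnot ((((C \to E) \land (C \to F)) \to C) \land E) = \text{True} \land \text{True} = \text{True}
((B \to (B \to F)) \lor ((B \land (E \lor F)) \to A)) \to ((D \to (E \to (F \to B))) \land \lnot ((((C \to E) \land (C \to F)) \to C) \land E)) = \text{True} \to \text{True} = \text{True}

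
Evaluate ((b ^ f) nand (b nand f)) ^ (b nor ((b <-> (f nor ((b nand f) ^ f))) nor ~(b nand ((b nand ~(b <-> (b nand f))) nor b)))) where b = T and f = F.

b ^ f = T ^ F = T
b nand f = T nand F = T
(b ^ f) nand (b nand f) = T nand T = F
b nand f = T nand F = T
(b nand f) ^ f = T ^ F = T
f nor ((b nand f) ^ f) = F nor T = F
b <-> (f nor ((b nand f) ^ f)) = T <-> F = F
b nand f = T nand F = T
b <-> (b nand f) = T <-> T = T
~(b <-> (b nand f)) = ~T = F
b nand ~(b <-> (b nand f)) = T nand F = T
(b nand ~(b <-> (b nand f))) nor b = T nor T = F
b nand ((b nand ~(b <-> (b nand f))) nor b) = T nand F = T
~(b nand ((b nand ~(b <-> (b nand f))) nor b)) = ~T = F
(b <-> (f nor ((b nand f) ^ f))) nor ~(b nand ((b nand ~(b <-> (b nand f))) nor b)) = F nor F = T
b nor ((b <-> (f nor ((b nand f) ^ f))) nor ~(b nand ((b nand ~(b <-> (b nand f))) nor b))) = T nor T = F
((b ^ f) nand (b nand f)) ^ (b nor ((b <-> (f nor ((b nand f) ^ f))) nor ~(b nand ((b nand ~(b <-> (b nand f))) nor b)))) = F ^ F = F

F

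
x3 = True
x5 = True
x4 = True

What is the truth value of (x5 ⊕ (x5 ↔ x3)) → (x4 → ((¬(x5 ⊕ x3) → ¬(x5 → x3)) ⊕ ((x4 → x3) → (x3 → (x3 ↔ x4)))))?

True

x5 ↔ x3 = True ↔ True = True
x5 ⊕ (x5 ↔ x3) = True ⊕ True = False
x5 ⊕ x3 = True ⊕ True = False
¬(x5 ⊕ x3) = ¬False = True
x5 → x3 = True → True = True
¬(x5 → x3) = ¬True = False
¬(x5 ⊕ x3) → ¬(x5 → x3) = True → False = False
x4 → x3 = True → True = True
x3 ↔ x4 = True ↔ True = True
x3 → (x3 ↔ x4) = True → True = True
(x4 → x3) → (x3 → (x3 ↔ x4)) = True → True = True
(¬(x5 ⊕ x3) → ¬(x5 → x3)) ⊕ ((x4 → x3) → (x3 → (x3 ↔ x4))) = False ⊕ True = True
x4 → ((¬(x5 ⊕ x3) → ¬(x5 → x3)) ⊕ ((x4 → x3) → (x3 → (x3 ↔ x4)))) = True → True = True
(x5 ⊕ (x5 ↔ x3)) → (x4 → ((¬(x5 ⊕ x3) → ¬(x5 → x3)) ⊕ ((x4 → x3) → (x3 → (x3 ↔ x4))))) = False → True = True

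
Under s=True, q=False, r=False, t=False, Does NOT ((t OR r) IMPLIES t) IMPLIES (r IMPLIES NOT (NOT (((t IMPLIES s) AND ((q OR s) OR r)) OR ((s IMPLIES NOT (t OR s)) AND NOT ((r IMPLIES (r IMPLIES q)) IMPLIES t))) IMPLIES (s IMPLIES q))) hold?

True

t OR r = False OR False = False
(t OR r) IMPLIES t = False IMPLIES False = True
NOT ((t OR r) IMPLIES t) = NOT True = False
t IMPLIES s = False IMPLIES True = True
q OR s = False OR True = True
(q OR s) OR r = True OR False = True
(t IMPLIES s) AND ((q OR s) OR r) = True AND True = True
t OR s = False OR True = True
NOT (t OR s) = NOT True = False
s IMPLIES NOT (t OR s) = True IMPLIES False = False
r IMPLIES q = False IMPLIES False = True
r IMPLIES (r IMPLIES q) = False IMPLIES True = True
(r IMPLIES (r IMPLIES q)) IMPLIES t = True IMPLIES False = False
NOT ((r IMPLIES (r IMPLIES q)) IMPLIES t) = NOT False = True
(s IMPLIES NOT (t OR s)) AND NOT ((r IMPLIES (r IMPLIES q)) IMPLIES t) = False AND True = False
((t IMPLIES s) AND ((q OR s) OR r)) OR ((s IMPLIES NOT (t OR s)) AND NOT ((r IMPLIES (r IMPLIES q)) IMPLIES t)) = True OR False = True
NOT (((t IMPLIES s) AND ((q OR s) OR r)) OR ((s IMPLIES NOT (t OR s)) AND NOT ((r IMPLIES (r IMPLIES q)) IMPLIES t))) = NOT True = False
s IMPLIES q = True IMPLIES False = False
NOT (((t IMPLIES s) AND ((q OR s) OR r)) OR ((s IMPLIES NOT (t OR s)) AND NOT ((r IMPLIES (r IMPLIES q)) IMPLIES t))) IMPLIES (s IMPLIES q) = False IMPLIES False = True
NOT (NOT (((t IMPLIES s) AND ((q OR s) OR r)) OR ((s IMPLIES NOT (t OR s)) AND NOT ((r IMPLIES (r IMPLIES q)) IMPLIES t))) IMPLIES (s IMPLIES q)) = NOT True = False
r IMPLIES NOT (NOT (((t IMPLIES s) AND ((q OR s) OR r)) OR ((s IMPLIES NOT (t OR s)) AND NOT ((r IMPLIES (r IMPLIES q)) IMPLIES t))) IMPLIES (s IMPLIES q)) = False IMPLIES False = True
NOT ((t OR r) IMPLIES t) IMPLIES (r IMPLIES NOT (NOT (((t IMPLIES s) AND ((q OR s) OR r)) OR ((s IMPLIES NOT (t OR s)) AND NOT ((r IMPLIES (r IMPLIES q)) IMPLIES t))) IMPLIES (s IMPLIES q))) = False IMPLIES True = True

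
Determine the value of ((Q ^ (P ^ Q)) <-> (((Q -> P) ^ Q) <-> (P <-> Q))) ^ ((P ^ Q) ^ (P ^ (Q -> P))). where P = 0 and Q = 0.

Substituting P=0, Q=0:
P ^ Q = 0 ^ 0 = 0
Q ^ (P ^ Q) = 0 ^ 0 = 0
Q -> P = 0 -> 0 = 1
(Q -> P) ^ Q = 1 ^ 0 = 1
P <-> Q = 0 <-> 0 = 1
((Q -> P) ^ Q) <-> (P <-> Q) = 1 <-> 1 = 1
(Q ^ (P ^ Q)) <-> (((Q -> P) ^ Q) <-> (P <-> Q)) = 0 <-> 1 = 0
P ^ Q = 0 ^ 0 = 0
Q -> P = 0 -> 0 = 1
P ^ (Q -> P) = 0 ^ 1 = 1
(P ^ Q) ^ (P ^ (Q -> P)) = 0 ^ 1 = 1
((Q ^ (P ^ Q)) <-> (((Q -> P) ^ Q) <-> (P <-> Q))) ^ ((P ^ Q) ^ (P ^ (Q -> P))) = 0 ^ 1 = 1

1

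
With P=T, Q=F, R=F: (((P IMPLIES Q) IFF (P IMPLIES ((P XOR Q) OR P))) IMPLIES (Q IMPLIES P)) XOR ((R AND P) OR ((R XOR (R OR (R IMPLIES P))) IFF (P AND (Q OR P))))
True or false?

Substituting P=T, Q=F, R=F:
P IMPLIES Q = T IMPLIES F = F
P XOR Q = T XOR F = T
(P XOR Q) OR P = T OR T = T
P IMPLIES ((P XOR Q) OR P) = T IMPLIES T = T
(P IMPLIES Q) IFF (P IMPLIES ((P XOR Q) OR P)) = F IFF T = F
Q IMPLIES P = F IMPLIES T = T
((P IMPLIES Q) IFF (P IMPLIES ((P XOR Q) OR P))) IMPLIES (Q IMPLIES P) = F IMPLIES T = T
R AND P = F AND T = F
R IMPLIES P = F IMPLIES T = T
R OR (R IMPLIES P) = F OR T = T
R XOR (R OR (R IMPLIES P)) = F XOR T = T
Q OR P = F OR T = T
P AND (Q OR P) = T AND T = T
(R XOR (R OR (R IMPLIES P))) IFF (P AND (Q OR P)) = T IFF T = T
(R AND P) OR ((R XOR (R OR (R IMPLIES P))) IFF (P AND (Q OR P))) = F OR T = T
(((P IMPLIES Q) IFF (P IMPLIES ((P XOR Q) OR P))) IMPLIES (Q IMPLIES P)) XOR ((R AND P) OR ((R XOR (R OR (R IMPLIES P))) IFF (P AND (Q OR P)))) = T XOR T = F

F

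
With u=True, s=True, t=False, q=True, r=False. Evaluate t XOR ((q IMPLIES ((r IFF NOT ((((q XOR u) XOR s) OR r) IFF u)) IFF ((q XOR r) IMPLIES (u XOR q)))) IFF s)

q XOR u = True XOR True = False
(q XOR u) XOR s = False XOR True = True
((q XOR u) XOR s) OR r = True OR False = True
(((q XOR u) XOR s) OR r) IFF u = True IFF True = True
NOT ((((q XOR u) XOR s) OR r) IFF u) = NOT True = False
r IFF NOT ((((q XOR u) XOR s) OR r) IFF u) = False IFF False = True
q XOR r = True XOR False = True
u XOR q = True XOR True = False
(q XOR r) IMPLIES (u XOR q) = True IMPLIES False = False
(r IFF NOT ((((q XOR u) XOR s) OR r) IFF u)) IFF ((q XOR r) IMPLIES (u XOR q)) = True IFF False = False
q IMPLIES ((r IFF NOT ((((q XOR u) XOR s) OR r) IFF u)) IFF ((q XOR r) IMPLIES (u XOR q))) = True IMPLIES False = False
(q IMPLIES ((r IFF NOT ((((q XOR u) XOR s) OR r) IFF u)) IFF ((q XOR r) IMPLIES (u XOR q)))) IFF s = False IFF True = False
t XOR ((q IMPLIES ((r IFF NOT ((((q XOR u) XOR s) OR r) IFF u)) IFF ((q XOR r) IMPLIES (u XOR q)))) IFF s) = False XOR False = False

False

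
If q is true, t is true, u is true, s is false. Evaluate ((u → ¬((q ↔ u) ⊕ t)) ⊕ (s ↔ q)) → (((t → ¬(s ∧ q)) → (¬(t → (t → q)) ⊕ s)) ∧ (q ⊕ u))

False

q ↔ u = True ↔ True = True
(q ↔ u) ⊕ t = True ⊕ True = False
¬((q ↔ u) ⊕ t) = ¬False = True
u → ¬((q ↔ u) ⊕ t) = True → True = True
s ↔ q = False ↔ True = False
(u → ¬((q ↔ u) ⊕ t)) ⊕ (s ↔ q) = True ⊕ False = True
s ∧ q = False ∧ True = False
¬(s ∧ q) = ¬False = True
t → ¬(s ∧ q) = True → True = True
t → q = True → True = True
t → (t → q) = True → True = True
¬(t → (t → q)) = ¬True = False
¬(t → (t → q)) ⊕ s = False ⊕ False = False
(t → ¬(s ∧ q)) → (¬(t → (t → q)) ⊕ s) = True → False = False
q ⊕ u = True ⊕ True = False
((t → ¬(s ∧ q)) → (¬(t → (t → q)) ⊕ s)) ∧ (q ⊕ u) = False ∧ False = False
((u → ¬((q ↔ u) ⊕ t)) ⊕ (s ↔ q)) → (((t → ¬(s ∧ q)) → (¬(t → (t → q)) ⊕ s)) ∧ (q ⊕ u)) = True → False = False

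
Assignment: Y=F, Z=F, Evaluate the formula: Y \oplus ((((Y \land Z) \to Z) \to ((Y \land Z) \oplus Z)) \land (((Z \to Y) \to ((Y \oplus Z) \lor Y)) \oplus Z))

F

Y \land Z = F \land F = F
(Y \land Z) \to Z = F \to F = T
Y \land Z = F \land F = F
(Y \land Z) \oplus Z = F \oplus F = F
((Y \land Z) \to Z) \to ((Y \land Z) \oplus Z) = T \to F = F
Z \to Y = F \to F = T
Y \oplus Z = F \oplus F = F
(Y \oplus Z) \lor Y = F \lor F = F
(Z \to Y) \to ((Y \oplus Z) \lor Y) = T \to F = F
((Z \to Y) \to ((Y \oplus Z) \lor Y)) \oplus Z = F \oplus F = F
(((Y \land Z) \to Z) \to ((Y \land Z) \oplus Z)) \land (((Z \to Y) \to ((Y \oplus Z) \lor Y)) \oplus Z) = F \land F = F
Y \oplus ((((Y \land Z) \to Z) \to ((Y \land Z) \oplus Z)) \land (((Z \to Y) \to ((Y \oplus Z) \lor Y)) \oplus Z)) = F \oplus F = F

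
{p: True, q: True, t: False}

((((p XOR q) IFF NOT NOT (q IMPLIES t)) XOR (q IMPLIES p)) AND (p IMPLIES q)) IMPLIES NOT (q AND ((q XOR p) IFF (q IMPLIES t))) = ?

True

p XOR q = True XOR True = False
q IMPLIES t = True IMPLIES False = False
NOT (q IMPLIES t) = NOT False = True
NOT NOT (q IMPLIES t) = NOT True = False
(p XOR q) IFF NOT NOT (q IMPLIES t) = False IFF False = True
q IMPLIES p = True IMPLIES True = True
((p XOR q) IFF NOT NOT (q IMPLIES t)) XOR (q IMPLIES p) = True XOR True = False
p IMPLIES q = True IMPLIES True = True
(((p XOR q) IFF NOT NOT (q IMPLIES t)) XOR (q IMPLIES p)) AND (p IMPLIES q) = False AND True = False
q XOR p = True XOR True = False
q IMPLIES t = True IMPLIES False = False
(q XOR p) IFF (q IMPLIES t) = False IFF False = True
q AND ((q XOR p) IFF (q IMPLIES t)) = True AND True = True
NOT (q AND ((q XOR p) IFF (q IMPLIES t))) = NOT True = False
((((p XOR q) IFF NOT NOT (q IMPLIES t)) XOR (q IMPLIES p)) AND (p IMPLIES q)) IMPLIES NOT (q AND ((q XOR p) IFF (q IMPLIES t))) = False IMPLIES False = True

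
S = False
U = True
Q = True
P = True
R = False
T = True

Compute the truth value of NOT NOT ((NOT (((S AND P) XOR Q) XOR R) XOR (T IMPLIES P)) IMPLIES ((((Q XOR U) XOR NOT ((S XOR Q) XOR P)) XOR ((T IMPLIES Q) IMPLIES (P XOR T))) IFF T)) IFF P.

Substituting S=False, U=True, Q=True, P=True, R=False, T=True:
S AND P = False AND True = False
(S AND P) XOR Q = False XOR True = True
((S AND P) XOR Q) XOR R = True XOR False = True
NOT (((S AND P) XOR Q) XOR R) = NOT True = False
T IMPLIES P = True IMPLIES True = True
NOT (((S AND P) XOR Q) XOR R) XOR (T IMPLIES P) = False XOR True = True
Q XOR U = True XOR True = False
S XOR Q = False XOR True = True
(S XOR Q) XOR P = True XOR True = False
NOT ((S XOR Q) XOR P) = NOT False = True
(Q XOR U) XOR NOT ((S XOR Q) XOR P) = False XOR True = True
T IMPLIES Q = True IMPLIES True = True
P XOR T = True XOR True = False
(T IMPLIES Q) IMPLIES (P XOR T) = True IMPLIES False = False
((Q XOR U) XOR NOT ((S XOR Q) XOR P)) XOR ((T IMPLIES Q) IMPLIES (P XOR T)) = True XOR False = True
(((Q XOR U) XOR NOT ((S XOR Q) XOR P)) XOR ((T IMPLIES Q) IMPLIES (P XOR T))) IFF T = True IFF True = True
(NOT (((S AND P) XOR Q) XOR R) XOR (T IMPLIES P)) IMPLIES ((((Q XOR U) XOR NOT ((S XOR Q) XOR P)) XOR ((T IMPLIES Q) IMPLIES (P XOR T))) IFF T) = True IMPLIES True = True
NOT ((NOT (((S AND P) XOR Q) XOR R) XOR (T IMPLIES P)) IMPLIES ((((Q XOR U) XOR NOT ((S XOR Q) XOR P)) XOR ((T IMPLIES Q) IMPLIES (P XOR T))) IFF T)) = NOT True = False
NOT NOT ((NOT (((S AND P) XOR Q) XOR R) XOR (T IMPLIES P)) IMPLIES ((((Q XOR U) XOR NOT ((S XOR Q) XOR P)) XOR ((T IMPLIES Q) IMPLIES (P XOR T))) IFF T)) = NOT False = True
NOT NOT ((NOT (((S AND P) XOR Q) XOR R) XOR (T IMPLIES P)) IMPLIES ((((Q XOR U) XOR NOT ((S XOR Q) XOR P)) XOR ((T IMPLIES Q) IMPLIES (P XOR T))) IFF T)) IFF P = True IFF True = True

True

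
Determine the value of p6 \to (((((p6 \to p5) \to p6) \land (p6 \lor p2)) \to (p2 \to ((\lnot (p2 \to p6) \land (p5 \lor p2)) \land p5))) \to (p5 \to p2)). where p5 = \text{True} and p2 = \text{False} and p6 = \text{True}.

\text{False}

p6 \to p5 = \text{True} \to \text{True} = \text{True}
(p6 \to p5) \to p6 = \text{True} \to \text{True} = \text{True}
p6 \lor p2 = \text{True} \lor \text{False} = \text{True}
((p6 \to p5) \to p6) \land (p6 \lor p2) = \text{True} \land \text{True} = \text{True}
p2 \to p6 = \text{False} \to \text{True} = \text{True}
\lnot (p2 \to p6) = \lnot \text{True} = \text{False}
p5 \lor p2 = \text{True} \lor \text{False} = \text{True}
\lnot (p2 \to p6) \land (p5 \lor p2) = \text{False} \land \text{True} = \text{False}
(\lnot (p2 \to p6) \land (p5 \lor p2)) \land p5 = \text{False} \land \text{True} = \text{False}
p2 \to ((\lnot (p2 \to p6) \land (p5 \lor p2)) \land p5) = \text{False} \to \text{False} = \text{True}
(((p6 \to p5) \to p6) \land (p6 \lor p2)) \to (p2 \to ((\lnot (p2 \to p6) \land (p5 \lor p2)) \land p5)) = \text{True} \to \text{True} = \text{True}
p5 \to p2 = \text{True} \to \text{False} = \text{False}
((((p6 \to p5) \to p6) \land (p6 \lor p2)) \to (p2 \to ((\lnot (p2 \to p6) \land (p5 \lor p2)) \land p5))) \to (p5 \to p2) = \text{True} \to \text{False} = \text{False}
p6 \to (((((p6 \to p5) \to p6) \land (p6 \lor p2)) \to (p2 \to ((\lnot (p2 \to p6) \land (p5 \lor p2)) \land p5))) \to (p5 \to p2)) = \text{True} \to \text{False} = \text{False}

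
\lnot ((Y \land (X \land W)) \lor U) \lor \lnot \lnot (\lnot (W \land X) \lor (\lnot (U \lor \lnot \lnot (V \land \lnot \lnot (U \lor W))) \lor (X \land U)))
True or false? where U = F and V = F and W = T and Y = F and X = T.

T

Substituting U=F, V=F, W=T, Y=F, X=T:
X \land W = T \land T = T
Y \land (X \land W) = F \land T = F
(Y \land (X \land W)) \lor U = F \lor F = F
\lnot ((Y \land (X \land W)) \lor U) = \lnot F = T
W \land X = T \land T = T
\lnot (W \land X) = \lnot T = F
U \lor W = F \lor T = T
\lnot (U \lor W) = \lnot T = F
\lnot \lnot (U \lor W) = \lnot F = T
V \land \lnot \lnot (U \lor W) = F \land T = F
\lnot (V \land \lnot \lnot (U \lor W)) = \lnot F = T
\lnot \lnot (V \land \lnot \lnot (U \lor W)) = \lnot T = F
U \lor \lnot \lnot (V \land \lnot \lnot (U \lor W)) = F \lor F = F
\lnot (U \lor \lnot \lnot (V \land \lnot \lnot (U \lor W))) = \lnot F = T
X \land U = T \land F = F
\lnot (U \lor \lnot \lnot (V \land \lnot \lnot (U \lor W))) \lor (X \land U) = T \lor F = T
\lnot (W \land X) \lor (\lnot (U \lor \lnot \lnot (V \land \lnot \lnot (U \lor W))) \lor (X \land U)) = F \lor T = T
\lnot (\lnot (W \land X) \lor (\lnot (U \lor \lnot \lnot (V \land \lnot \lnot (U \lor W))) \lor (X \land U))) = \lnot T = F
\lnot \lnot (\lnot (W \land X) \lor (\lnot (U \lor \lnot \lnot (V \land \lnot \lnot (U \lor W))) \lor (X \land U))) = \lnot F = T
\lnot ((Y \land (X \land W)) \lor U) \lor \lnot \lnot (\lnot (W \land X) \lor (\lnot (U \lor \lnot \lnot (V \land \lnot \lnot (U \lor W))) \lor (X \land U))) = T \lor T = T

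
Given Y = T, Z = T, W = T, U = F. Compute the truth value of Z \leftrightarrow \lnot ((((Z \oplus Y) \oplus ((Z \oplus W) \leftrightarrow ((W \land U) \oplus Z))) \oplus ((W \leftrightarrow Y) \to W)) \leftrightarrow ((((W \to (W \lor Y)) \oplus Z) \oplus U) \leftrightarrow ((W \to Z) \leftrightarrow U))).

F

Z \oplus Y = T \oplus T = F
Z \oplus W = T \oplus T = F
W \land U = T \land F = F
(W \land U) \oplus Z = F \oplus T = T
(Z \oplus W) \leftrightarrow ((W \land U) \oplus Z) = F \leftrightarrow T = F
(Z \oplus Y) \oplus ((Z \oplus W) \leftrightarrow ((W \land U) \oplus Z)) = F \oplus F = F
W \leftrightarrow Y = T \leftrightarrow T = T
(W \leftrightarrow Y) \to W = T \to T = T
((Z \oplus Y) \oplus ((Z \oplus W) \leftrightarrow ((W \land U) \oplus Z))) \oplus ((W \leftrightarrow Y) \to W) = F \oplus T = T
W \lor Y = T \lor T = T
W \to (W \lor Y) = T \to T = T
(W \to (W \lor Y)) \oplus Z = T \oplus T = F
((W \to (W \lor Y)) \oplus Z) \oplus U = F \oplus F = F
W \to Z = T \to T = T
(W \to Z) \leftrightarrow U = T \leftrightarrow F = F
(((W \to (W \lor Y)) \oplus Z) \oplus U) \leftrightarrow ((W \to Z) \leftrightarrow U) = F \leftrightarrow F = T
(((Z \oplus Y) \oplus ((Z \oplus W) \leftrightarrow ((W \land U) \oplus Z))) \oplus ((W \leftrightarrow Y) \to W)) \leftrightarrow ((((W \to (W \lor Y)) \oplus Z) \oplus U) \leftrightarrow ((W \to Z) \leftrightarrow U)) = T \leftrightarrow T = T
\lnot ((((Z \oplus Y) \oplus ((Z \oplus W) \leftrightarrow ((W \land U) \oplus Z))) \oplus ((W \leftrightarrow Y) \to W)) \leftrightarrow ((((W \to (W \lor Y)) \oplus Z) \oplus U) \leftrightarrow ((W \to Z) \leftrightarrow U))) = \lnot T = F
Z \leftrightarrow \lnot ((((Z \oplus Y) \oplus ((Z \oplus W) \leftrightarrow ((W \land U) \oplus Z))) \oplus ((W \leftrightarrow Y) \to W)) \leftrightarrow ((((W \to (W \lor Y)) \oplus Z) \oplus U) \leftrightarrow ((W \to Z) \leftrightarrow U))) = T \leftrightarrow F = F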